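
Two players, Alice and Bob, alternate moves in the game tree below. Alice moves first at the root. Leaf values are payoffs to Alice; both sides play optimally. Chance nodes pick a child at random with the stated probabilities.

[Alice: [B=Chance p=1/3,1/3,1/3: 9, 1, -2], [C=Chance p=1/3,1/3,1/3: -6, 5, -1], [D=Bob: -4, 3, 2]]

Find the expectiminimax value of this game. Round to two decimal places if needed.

B (Chance): 1/3·9 + 1/3·1 + 1/3·-2 = 2.67
C (Chance): 1/3·-6 + 1/3·5 + 1/3·-1 = -0.67
D (Bob): min(-4, 3, 2) = -4
Root (Alice): max(2.67, -0.67, -4) = 2.67

2.67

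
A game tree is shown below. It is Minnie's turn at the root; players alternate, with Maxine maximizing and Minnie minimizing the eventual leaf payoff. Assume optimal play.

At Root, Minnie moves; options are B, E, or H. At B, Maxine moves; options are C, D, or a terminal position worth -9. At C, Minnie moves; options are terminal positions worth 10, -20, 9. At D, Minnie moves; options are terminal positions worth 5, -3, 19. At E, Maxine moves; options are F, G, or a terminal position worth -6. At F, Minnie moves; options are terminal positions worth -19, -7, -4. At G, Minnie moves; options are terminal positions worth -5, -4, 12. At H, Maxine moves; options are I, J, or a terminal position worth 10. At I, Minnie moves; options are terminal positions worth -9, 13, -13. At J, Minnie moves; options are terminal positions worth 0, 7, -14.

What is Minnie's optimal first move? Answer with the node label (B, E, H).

C (Minnie): min(10, -20, 9) = -20
D (Minnie): min(5, -3, 19) = -3
B (Maxine): max(-20, -3, -9) = -3
F (Minnie): min(-19, -7, -4) = -19
G (Minnie): min(-5, -4, 12) = -5
E (Maxine): max(-19, -5, -6) = -5
I (Minnie): min(-9, 13, -13) = -13
J (Minnie): min(0, 7, -14) = -14
H (Maxine): max(-13, -14, 10) = 10
Root (Minnie): min(-3, -5, 10) = -5
Minnie picks the child with the lowest value: E (value -5).

E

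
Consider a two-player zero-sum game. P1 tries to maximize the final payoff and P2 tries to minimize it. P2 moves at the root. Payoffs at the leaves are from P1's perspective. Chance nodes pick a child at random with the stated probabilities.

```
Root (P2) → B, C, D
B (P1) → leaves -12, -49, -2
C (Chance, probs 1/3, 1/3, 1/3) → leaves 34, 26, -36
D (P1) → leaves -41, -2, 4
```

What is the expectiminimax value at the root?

-2

B (P1): max(-12, -49, -2) = -2
C (Chance): 1/3·34 + 1/3·26 + 1/3·-36 = 8
D (P1): max(-41, -2, 4) = 4
Root (P2): min(-2, 8, 4) = -2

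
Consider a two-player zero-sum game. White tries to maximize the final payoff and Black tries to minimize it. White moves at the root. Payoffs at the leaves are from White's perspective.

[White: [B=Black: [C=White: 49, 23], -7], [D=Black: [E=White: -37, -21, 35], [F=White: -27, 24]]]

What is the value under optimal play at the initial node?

24

C (White): max(49, 23) = 49
B (Black): min(49, -7) = -7
E (White): max(-37, -21, 35) = 35
F (White): max(-27, 24) = 24
D (Black): min(35, 24) = 24
Root (White): max(-7, 24) = 24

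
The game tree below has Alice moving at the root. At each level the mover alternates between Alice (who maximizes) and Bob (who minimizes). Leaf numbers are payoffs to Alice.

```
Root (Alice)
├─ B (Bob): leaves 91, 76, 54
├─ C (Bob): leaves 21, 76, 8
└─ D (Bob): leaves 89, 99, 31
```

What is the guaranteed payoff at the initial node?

54

B (Bob): min(91, 76, 54) = 54
C (Bob): min(21, 76, 8) = 8
D (Bob): min(89, 99, 31) = 31
Root (Alice): max(54, 8, 31) = 54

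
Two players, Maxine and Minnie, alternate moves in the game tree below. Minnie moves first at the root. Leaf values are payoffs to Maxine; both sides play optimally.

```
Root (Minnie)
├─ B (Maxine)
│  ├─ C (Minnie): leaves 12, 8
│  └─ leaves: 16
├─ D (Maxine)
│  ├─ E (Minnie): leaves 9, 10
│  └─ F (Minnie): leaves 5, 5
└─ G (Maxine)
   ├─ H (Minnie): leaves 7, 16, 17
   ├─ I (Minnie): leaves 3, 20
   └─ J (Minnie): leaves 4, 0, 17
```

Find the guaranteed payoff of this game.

C (Minnie): min(12, 8) = 8
B (Maxine): max(8, 16) = 16
E (Minnie): min(9, 10) = 9
F (Minnie): min(5, 5) = 5
D (Maxine): max(9, 5) = 9
H (Minnie): min(7, 16, 17) = 7
I (Minnie): min(3, 20) = 3
J (Minnie): min(4, 0, 17) = 0
G (Maxine): max(7, 3, 0) = 7
Root (Minnie): min(16, 9, 7) = 7

7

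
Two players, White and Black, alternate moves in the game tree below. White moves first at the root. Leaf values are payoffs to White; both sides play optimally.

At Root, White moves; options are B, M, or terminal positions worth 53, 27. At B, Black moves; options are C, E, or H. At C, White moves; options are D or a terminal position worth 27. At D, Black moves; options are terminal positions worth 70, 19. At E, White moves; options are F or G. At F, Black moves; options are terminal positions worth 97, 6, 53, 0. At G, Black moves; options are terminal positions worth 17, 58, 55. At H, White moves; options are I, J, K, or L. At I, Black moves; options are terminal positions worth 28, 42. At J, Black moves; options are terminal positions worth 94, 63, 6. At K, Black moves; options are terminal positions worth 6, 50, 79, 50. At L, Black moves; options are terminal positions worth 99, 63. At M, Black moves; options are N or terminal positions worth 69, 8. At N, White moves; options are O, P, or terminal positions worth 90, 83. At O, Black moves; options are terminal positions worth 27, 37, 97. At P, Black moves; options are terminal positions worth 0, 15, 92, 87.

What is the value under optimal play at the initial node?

D (Black): min(70, 19) = 19
C (White): max(19, 27) = 27
F (Black): min(97, 6, 53, 0) = 0
G (Black): min(17, 58, 55) = 17
E (White): max(0, 17) = 17
I (Black): min(28, 42) = 28
J (Black): min(94, 63, 6) = 6
K (Black): min(6, 50, 79, 50) = 6
L (Black): min(99, 63) = 63
H (White): max(28, 6, 6, 63) = 63
B (Black): min(27, 17, 63) = 17
O (Black): min(27, 37, 97) = 27
P (Black): min(0, 15, 92, 87) = 0
N (White): max(27, 0, 90, 83) = 90
M (Black): min(90, 69, 8) = 8
Root (White): max(17, 8, 53, 27) = 53

53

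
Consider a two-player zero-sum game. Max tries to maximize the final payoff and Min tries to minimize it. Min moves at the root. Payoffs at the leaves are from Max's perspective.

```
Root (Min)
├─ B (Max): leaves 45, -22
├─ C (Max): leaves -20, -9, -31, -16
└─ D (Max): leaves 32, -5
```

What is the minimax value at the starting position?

-9

B (Max): max(45, -22) = 45
C (Max): max(-20, -9, -31, -16) = -9
D (Max): max(32, -5) = 32
Root (Min): min(45, -9, 32) = -9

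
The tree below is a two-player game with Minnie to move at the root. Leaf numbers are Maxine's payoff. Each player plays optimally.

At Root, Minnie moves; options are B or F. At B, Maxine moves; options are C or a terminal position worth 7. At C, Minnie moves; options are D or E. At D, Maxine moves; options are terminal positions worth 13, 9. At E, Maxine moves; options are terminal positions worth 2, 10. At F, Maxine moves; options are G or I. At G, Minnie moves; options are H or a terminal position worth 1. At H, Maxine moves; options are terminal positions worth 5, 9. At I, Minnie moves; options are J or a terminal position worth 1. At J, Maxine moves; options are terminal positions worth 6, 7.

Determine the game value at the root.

1

D (Maxine): max(13, 9) = 13
E (Maxine): max(2, 10) = 10
C (Minnie): min(13, 10) = 10
B (Maxine): max(10, 7) = 10
H (Maxine): max(5, 9) = 9
G (Minnie): min(9, 1) = 1
J (Maxine): max(6, 7) = 7
I (Minnie): min(7, 1) = 1
F (Maxine): max(1, 1) = 1
Root (Minnie): min(10, 1) = 1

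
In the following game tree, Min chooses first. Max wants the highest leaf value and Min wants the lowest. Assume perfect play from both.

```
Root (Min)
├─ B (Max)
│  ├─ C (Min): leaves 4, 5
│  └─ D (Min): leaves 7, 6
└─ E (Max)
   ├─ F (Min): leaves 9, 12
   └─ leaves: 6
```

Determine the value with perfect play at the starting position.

6

C (Min): min(4, 5) = 4
D (Min): min(7, 6) = 6
B (Max): max(4, 6) = 6
F (Min): min(9, 12) = 9
E (Max): max(9, 6) = 9
Root (Min): min(6, 9) = 6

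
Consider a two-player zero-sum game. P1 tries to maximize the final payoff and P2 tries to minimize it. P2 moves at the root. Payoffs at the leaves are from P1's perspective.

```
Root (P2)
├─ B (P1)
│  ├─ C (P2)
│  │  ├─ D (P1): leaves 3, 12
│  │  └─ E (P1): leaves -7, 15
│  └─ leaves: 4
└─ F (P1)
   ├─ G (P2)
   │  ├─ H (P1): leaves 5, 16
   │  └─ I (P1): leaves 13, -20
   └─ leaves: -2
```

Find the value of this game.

D (P1): max(3, 12) = 12
E (P1): max(-7, 15) = 15
C (P2): min(12, 15) = 12
B (P1): max(12, 4) = 12
H (P1): max(5, 16) = 16
I (P1): max(13, -20) = 13
G (P2): min(16, 13) = 13
F (P1): max(13, -2) = 13
Root (P2): min(12, 13) = 12

12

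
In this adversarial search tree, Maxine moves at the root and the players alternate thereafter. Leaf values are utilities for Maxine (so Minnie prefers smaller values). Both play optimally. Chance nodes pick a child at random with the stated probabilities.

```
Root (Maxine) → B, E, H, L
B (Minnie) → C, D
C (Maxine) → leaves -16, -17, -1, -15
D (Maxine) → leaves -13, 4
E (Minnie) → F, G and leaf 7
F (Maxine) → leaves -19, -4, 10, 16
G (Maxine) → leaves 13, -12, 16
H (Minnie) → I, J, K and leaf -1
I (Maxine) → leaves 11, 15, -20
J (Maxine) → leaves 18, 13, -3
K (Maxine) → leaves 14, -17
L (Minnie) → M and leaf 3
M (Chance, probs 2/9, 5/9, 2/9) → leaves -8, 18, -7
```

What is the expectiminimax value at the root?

7

C (Maxine): max(-16, -17, -1, -15) = -1
D (Maxine): max(-13, 4) = 4
B (Minnie): min(-1, 4) = -1
F (Maxine): max(-19, -4, 10, 16) = 16
G (Maxine): max(13, -12, 16) = 16
E (Minnie): min(16, 16, 7) = 7
I (Maxine): max(11, 15, -20) = 15
J (Maxine): max(18, 13, -3) = 18
K (Maxine): max(14, -17) = 14
H (Minnie): min(15, 18, 14, -1) = -1
M (Chance): 2/9·-8 + 5/9·18 + 2/9·-7 = 6.67
L (Minnie): min(6.67, 3) = 3
Root (Maxine): max(-1, 7, -1, 3) = 7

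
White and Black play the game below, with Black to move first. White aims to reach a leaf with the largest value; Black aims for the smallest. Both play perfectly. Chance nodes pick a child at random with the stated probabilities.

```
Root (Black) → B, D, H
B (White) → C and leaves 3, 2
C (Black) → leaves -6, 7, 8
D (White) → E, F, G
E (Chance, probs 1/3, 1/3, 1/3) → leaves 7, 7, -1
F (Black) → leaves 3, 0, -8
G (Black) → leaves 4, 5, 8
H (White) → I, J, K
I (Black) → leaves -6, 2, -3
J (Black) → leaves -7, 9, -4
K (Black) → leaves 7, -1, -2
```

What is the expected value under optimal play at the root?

-2

C (Black): min(-6, 7, 8) = -6
B (White): max(-6, 3, 2) = 3
E (Chance): 1/3·7 + 1/3·7 + 1/3·-1 = 4.33
F (Black): min(3, 0, -8) = -8
G (Black): min(4, 5, 8) = 4
D (White): max(4.33, -8, 4) = 4.33
I (Black): min(-6, 2, -3) = -6
J (Black): min(-7, 9, -4) = -7
K (Black): min(7, -1, -2) = -2
H (White): max(-6, -7, -2) = -2
Root (Black): min(3, 4.33, -2) = -2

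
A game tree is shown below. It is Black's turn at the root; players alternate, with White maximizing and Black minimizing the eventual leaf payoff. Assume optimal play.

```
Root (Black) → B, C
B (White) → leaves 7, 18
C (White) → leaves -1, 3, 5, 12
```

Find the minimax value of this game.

12

B (White): max(7, 18) = 18
C (White): max(-1, 3, 5, 12) = 12
Root (Black): min(18, 12) = 12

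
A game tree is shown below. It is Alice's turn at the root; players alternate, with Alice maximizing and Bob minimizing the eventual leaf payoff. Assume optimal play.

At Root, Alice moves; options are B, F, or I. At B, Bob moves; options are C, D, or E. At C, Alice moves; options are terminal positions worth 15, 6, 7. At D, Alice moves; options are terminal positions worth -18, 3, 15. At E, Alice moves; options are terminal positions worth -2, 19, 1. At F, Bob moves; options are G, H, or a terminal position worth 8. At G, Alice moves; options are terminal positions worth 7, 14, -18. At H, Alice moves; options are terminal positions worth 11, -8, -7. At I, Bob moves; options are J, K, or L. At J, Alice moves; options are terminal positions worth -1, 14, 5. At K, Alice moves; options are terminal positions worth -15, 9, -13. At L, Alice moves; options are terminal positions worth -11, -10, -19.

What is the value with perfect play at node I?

-10

J: max(-1, 14, 5) = 14
K: max(-15, 9, -13) = 9
L: max(-11, -10, -19) = -10
I: min(14, 9, -10) = -10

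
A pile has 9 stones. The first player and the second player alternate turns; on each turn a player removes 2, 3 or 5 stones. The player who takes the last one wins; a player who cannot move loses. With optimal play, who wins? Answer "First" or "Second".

First

Mark each pile size as W (mover wins) or L (mover loses):
i:   0  1  2  3  4  5  6  7  8  9
     L  L  W  W  W  W  W  L  L  W
Position 9 is W, so the first player wins.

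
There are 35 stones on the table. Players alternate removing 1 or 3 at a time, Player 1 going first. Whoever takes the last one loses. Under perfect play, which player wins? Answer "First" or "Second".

Second

Compute winning (W) and losing (L) positions by backward induction:
i:   0  1  2  3  4  5  6  7  8  9 10 11 12 13 14 15 16 17 18 19 20 21 22 23 24 25 26 27 28 29 30 31 32 33 34 35
     W  L  W  L  W  L  W  L  W  L  W  L  W  L  W  L  W  L  W  L  W  L  W  L  W  L  W  L  W  L  W  L  W  L  W  L
Position 35 is L, so the second player wins.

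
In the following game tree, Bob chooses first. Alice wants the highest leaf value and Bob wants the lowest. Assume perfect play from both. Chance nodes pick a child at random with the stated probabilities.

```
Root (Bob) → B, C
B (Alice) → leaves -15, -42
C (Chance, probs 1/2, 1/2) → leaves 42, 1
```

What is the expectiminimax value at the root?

B (Alice): max(-15, -42) = -15
C (Chance): 1/2·42 + 1/2·1 = 21.5
Root (Bob): min(-15, 21.5) = -15

-15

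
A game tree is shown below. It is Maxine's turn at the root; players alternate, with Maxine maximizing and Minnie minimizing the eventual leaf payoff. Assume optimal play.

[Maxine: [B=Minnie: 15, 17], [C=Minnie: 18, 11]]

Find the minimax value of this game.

15

B (Minnie): min(15, 17) = 15
C (Minnie): min(18, 11) = 11
Root (Maxine): max(15, 11) = 15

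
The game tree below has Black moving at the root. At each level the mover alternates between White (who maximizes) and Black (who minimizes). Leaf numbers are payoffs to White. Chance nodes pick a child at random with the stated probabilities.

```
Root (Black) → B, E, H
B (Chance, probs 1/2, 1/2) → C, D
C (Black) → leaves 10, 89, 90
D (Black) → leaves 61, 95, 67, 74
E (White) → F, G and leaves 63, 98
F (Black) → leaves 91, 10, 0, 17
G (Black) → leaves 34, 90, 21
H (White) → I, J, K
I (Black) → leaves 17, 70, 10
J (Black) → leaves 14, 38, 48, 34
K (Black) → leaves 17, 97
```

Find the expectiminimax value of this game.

C (Black): min(10, 89, 90) = 10
D (Black): min(61, 95, 67, 74) = 61
B (Chance): 1/2·10 + 1/2·61 = 35.5
F (Black): min(91, 10, 0, 17) = 0
G (Black): min(34, 90, 21) = 21
E (White): max(0, 21, 63, 98) = 98
I (Black): min(17, 70, 10) = 10
J (Black): min(14, 38, 48, 34) = 14
K (Black): min(17, 97) = 17
H (White): max(10, 14, 17) = 17
Root (Black): min(35.5, 98, 17) = 17

17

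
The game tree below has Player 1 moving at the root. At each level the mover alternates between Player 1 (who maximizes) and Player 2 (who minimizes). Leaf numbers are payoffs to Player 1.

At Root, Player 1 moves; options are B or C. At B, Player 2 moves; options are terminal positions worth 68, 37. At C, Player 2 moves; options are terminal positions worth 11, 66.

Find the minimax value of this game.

B (Player 2): min(68, 37) = 37
C (Player 2): min(11, 66) = 11
Root (Player 1): max(37, 11) = 37

37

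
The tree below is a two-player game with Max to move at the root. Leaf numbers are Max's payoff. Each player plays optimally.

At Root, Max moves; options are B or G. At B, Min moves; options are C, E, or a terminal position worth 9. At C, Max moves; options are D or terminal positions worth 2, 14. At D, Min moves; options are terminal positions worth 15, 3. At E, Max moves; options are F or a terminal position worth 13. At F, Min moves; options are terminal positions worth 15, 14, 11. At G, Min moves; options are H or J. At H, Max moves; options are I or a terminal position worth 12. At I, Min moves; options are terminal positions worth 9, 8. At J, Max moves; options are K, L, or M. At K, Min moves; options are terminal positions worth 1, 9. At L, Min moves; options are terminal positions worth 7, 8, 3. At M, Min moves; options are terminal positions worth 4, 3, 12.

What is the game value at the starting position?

D (Min): min(15, 3) = 3
C (Max): max(3, 2, 14) = 14
F (Min): min(15, 14, 11) = 11
E (Max): max(11, 13) = 13
B (Min): min(14, 13, 9) = 9
I (Min): min(9, 8) = 8
H (Max): max(8, 12) = 12
K (Min): min(1, 9) = 1
L (Min): min(7, 8, 3) = 3
M (Min): min(4, 3, 12) = 3
J (Max): max(1, 3, 3) = 3
G (Min): min(12, 3) = 3
Root (Max): max(9, 3) = 9

9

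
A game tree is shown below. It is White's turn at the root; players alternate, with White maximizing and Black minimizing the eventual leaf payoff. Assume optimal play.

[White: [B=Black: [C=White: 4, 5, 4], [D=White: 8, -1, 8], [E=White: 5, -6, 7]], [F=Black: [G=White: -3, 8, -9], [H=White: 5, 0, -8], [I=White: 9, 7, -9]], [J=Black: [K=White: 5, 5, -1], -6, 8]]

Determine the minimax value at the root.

5

C (White): max(4, 5, 4) = 5
D (White): max(8, -1, 8) = 8
E (White): max(5, -6, 7) = 7
B (Black): min(5, 8, 7) = 5
G (White): max(-3, 8, -9) = 8
H (White): max(5, 0, -8) = 5
I (White): max(9, 7, -9) = 9
F (Black): min(8, 5, 9) = 5
K (White): max(5, 5, -1) = 5
J (Black): min(5, -6, 8) = -6
Root (White): max(5, 5, -6) = 5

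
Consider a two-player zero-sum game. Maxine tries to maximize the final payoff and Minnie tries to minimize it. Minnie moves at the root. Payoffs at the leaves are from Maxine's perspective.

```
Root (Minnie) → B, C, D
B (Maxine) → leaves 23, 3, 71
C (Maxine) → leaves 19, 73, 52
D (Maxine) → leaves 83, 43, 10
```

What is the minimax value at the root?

71

B (Maxine): max(23, 3, 71) = 71
C (Maxine): max(19, 73, 52) = 73
D (Maxine): max(83, 43, 10) = 83
Root (Minnie): min(71, 73, 83) = 71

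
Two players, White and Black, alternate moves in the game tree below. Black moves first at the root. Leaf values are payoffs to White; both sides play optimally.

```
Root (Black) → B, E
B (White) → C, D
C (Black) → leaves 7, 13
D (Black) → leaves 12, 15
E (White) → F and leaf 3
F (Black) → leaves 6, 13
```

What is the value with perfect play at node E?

F: min(6, 13) = 6
E: max(6, 3) = 6

6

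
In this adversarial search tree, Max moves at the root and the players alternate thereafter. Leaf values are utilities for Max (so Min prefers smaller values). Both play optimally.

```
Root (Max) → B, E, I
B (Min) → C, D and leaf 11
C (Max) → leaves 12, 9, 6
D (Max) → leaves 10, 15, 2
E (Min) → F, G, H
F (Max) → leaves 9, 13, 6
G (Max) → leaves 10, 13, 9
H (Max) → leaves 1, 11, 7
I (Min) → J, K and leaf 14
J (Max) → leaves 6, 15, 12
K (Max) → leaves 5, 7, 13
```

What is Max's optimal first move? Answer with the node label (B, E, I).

I

C (Max): max(12, 9, 6) = 12
D (Max): max(10, 15, 2) = 15
B (Min): min(12, 15, 11) = 11
F (Max): max(9, 13, 6) = 13
G (Max): max(10, 13, 9) = 13
H (Max): max(1, 11, 7) = 11
E (Min): min(13, 13, 11) = 11
J (Max): max(6, 15, 12) = 15
K (Max): max(5, 7, 13) = 13
I (Min): min(15, 13, 14) = 13
Root (Max): max(11, 11, 13) = 13
Max picks the child with the highest value: I (value 13).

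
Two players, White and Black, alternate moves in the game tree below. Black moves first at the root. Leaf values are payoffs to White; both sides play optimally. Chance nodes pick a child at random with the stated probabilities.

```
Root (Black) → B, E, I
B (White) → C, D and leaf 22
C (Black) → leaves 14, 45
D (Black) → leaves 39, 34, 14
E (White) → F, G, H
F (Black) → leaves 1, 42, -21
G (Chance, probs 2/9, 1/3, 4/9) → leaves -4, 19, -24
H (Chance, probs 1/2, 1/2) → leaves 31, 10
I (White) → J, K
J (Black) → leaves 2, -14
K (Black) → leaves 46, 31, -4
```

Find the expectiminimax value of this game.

C (Black): min(14, 45) = 14
D (Black): min(39, 34, 14) = 14
B (White): max(14, 14, 22) = 22
F (Black): min(1, 42, -21) = -21
G (Chance): 2/9·-4 + 1/3·19 + 4/9·-24 = -5.22
H (Chance): 1/2·31 + 1/2·10 = 20.5
E (White): max(-21, -5.22, 20.5) = 20.5
J (Black): min(2, -14) = -14
K (Black): min(46, 31, -4) = -4
I (White): max(-14, -4) = -4
Root (Black): min(22, 20.5, -4) = -4

-4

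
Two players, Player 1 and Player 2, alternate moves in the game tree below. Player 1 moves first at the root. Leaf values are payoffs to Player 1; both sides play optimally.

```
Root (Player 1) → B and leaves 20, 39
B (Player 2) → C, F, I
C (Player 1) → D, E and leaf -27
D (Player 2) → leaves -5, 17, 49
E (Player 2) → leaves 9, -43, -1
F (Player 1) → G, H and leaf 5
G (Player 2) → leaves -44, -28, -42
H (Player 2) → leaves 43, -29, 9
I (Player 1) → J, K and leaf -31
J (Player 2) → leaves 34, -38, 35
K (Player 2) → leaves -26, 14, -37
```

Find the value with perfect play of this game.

D (Player 2): min(-5, 17, 49) = -5
E (Player 2): min(9, -43, -1) = -43
C (Player 1): max(-5, -43, -27) = -5
G (Player 2): min(-44, -28, -42) = -44
H (Player 2): min(43, -29, 9) = -29
F (Player 1): max(-44, -29, 5) = 5
J (Player 2): min(34, -38, 35) = -38
K (Player 2): min(-26, 14, -37) = -37
I (Player 1): max(-38, -37, -31) = -31
B (Player 2): min(-5, 5, -31) = -31
Root (Player 1): max(-31, 20, 39) = 39

39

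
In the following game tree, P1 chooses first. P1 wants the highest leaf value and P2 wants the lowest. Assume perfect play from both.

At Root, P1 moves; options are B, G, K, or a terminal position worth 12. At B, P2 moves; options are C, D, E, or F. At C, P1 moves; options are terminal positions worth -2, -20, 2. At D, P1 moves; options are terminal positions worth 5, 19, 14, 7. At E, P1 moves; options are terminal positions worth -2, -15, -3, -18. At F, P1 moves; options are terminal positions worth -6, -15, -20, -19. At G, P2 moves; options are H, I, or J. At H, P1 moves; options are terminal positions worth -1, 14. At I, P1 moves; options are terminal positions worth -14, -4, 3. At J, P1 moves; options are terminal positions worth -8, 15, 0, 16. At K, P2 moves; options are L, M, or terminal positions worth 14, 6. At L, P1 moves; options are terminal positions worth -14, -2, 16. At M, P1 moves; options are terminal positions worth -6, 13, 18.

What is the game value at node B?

C: max(-2, -20, 2) = 2
D: max(5, 19, 14, 7) = 19
E: max(-2, -15, -3, -18) = -2
F: max(-6, -15, -20, -19) = -6
B: min(2, 19, -2, -6) = -6

-6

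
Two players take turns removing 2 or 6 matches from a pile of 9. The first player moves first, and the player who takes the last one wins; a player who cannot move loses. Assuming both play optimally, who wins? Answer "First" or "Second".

Mark each pile size as W (mover wins) or L (mover loses):
i:   0  1  2  3  4  5  6  7  8  9
     L  L  W  W  L  L  W  W  L  L
Position 9 is L, so the second player wins.

Second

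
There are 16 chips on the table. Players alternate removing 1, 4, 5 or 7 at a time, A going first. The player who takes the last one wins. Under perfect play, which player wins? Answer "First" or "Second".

Second

Positions where the player to move wins (W) vs loses (L):
i:   0  1  2  3  4  5  6  7  8  9 10 11 12 13 14 15 16
     L  W  L  W  W  W  W  W  L  W  L  W  W  W  W  W  L
Position 16 is L, so the second player wins.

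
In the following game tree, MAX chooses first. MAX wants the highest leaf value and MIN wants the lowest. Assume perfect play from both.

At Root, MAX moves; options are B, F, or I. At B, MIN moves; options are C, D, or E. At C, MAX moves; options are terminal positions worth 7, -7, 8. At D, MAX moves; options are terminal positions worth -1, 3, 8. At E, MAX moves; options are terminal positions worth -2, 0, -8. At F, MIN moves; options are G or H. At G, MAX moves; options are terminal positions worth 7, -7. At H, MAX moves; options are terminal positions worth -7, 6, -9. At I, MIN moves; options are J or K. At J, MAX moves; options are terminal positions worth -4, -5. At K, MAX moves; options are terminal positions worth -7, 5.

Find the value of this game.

6

C (MAX): max(7, -7, 8) = 8
D (MAX): max(-1, 3, 8) = 8
E (MAX): max(-2, 0, -8) = 0
B (MIN): min(8, 8, 0) = 0
G (MAX): max(7, -7) = 7
H (MAX): max(-7, 6, -9) = 6
F (MIN): min(7, 6) = 6
J (MAX): max(-4, -5) = -4
K (MAX): max(-7, 5) = 5
I (MIN): min(-4, 5) = -4
Root (MAX): max(0, 6, -4) = 6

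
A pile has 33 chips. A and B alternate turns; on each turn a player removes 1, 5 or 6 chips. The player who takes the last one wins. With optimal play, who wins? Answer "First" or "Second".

Second

Positions where the player to move wins (W) vs loses (L):
i:   0  1  2  3  4  5  6  7  8  9 10 11 12 13 14 15 16 17 18 19 20 21 22 23 24 25 26 27 28 29 30 31 32 33
     L  W  L  W  L  W  W  W  W  W  W  L  W  L  W  L  W  W  W  W  W  W  L  W  L  W  L  W  W  W  W  W  W  L
Position 33 is L, so the second player wins.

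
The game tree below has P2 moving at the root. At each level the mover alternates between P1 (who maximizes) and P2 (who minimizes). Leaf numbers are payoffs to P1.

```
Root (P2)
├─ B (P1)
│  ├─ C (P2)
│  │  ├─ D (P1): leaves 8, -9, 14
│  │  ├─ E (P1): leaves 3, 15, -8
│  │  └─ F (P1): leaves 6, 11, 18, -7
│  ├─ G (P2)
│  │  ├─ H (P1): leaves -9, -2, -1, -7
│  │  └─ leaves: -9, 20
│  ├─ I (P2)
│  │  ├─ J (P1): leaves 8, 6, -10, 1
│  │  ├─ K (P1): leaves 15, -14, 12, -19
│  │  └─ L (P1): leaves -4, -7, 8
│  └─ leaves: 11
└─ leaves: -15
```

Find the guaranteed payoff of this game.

-15

D (P1): max(8, -9, 14) = 14
E (P1): max(3, 15, -8) = 15
F (P1): max(6, 11, 18, -7) = 18
C (P2): min(14, 15, 18) = 14
H (P1): max(-9, -2, -1, -7) = -1
G (P2): min(-1, -9, 20) = -9
J (P1): max(8, 6, -10, 1) = 8
K (P1): max(15, -14, 12, -19) = 15
L (P1): max(-4, -7, 8) = 8
I (P2): min(8, 15, 8) = 8
B (P1): max(14, -9, 8, 11) = 14
Root (P2): min(14, -15) = -15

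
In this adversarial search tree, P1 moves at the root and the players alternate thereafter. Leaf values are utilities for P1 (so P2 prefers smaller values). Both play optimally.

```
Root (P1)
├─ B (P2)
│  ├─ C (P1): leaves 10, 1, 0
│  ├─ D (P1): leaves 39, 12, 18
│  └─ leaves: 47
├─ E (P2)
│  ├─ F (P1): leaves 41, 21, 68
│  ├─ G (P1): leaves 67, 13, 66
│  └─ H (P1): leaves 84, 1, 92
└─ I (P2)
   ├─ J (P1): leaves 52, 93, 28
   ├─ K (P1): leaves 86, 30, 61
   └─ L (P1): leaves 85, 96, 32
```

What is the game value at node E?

67

F: max(41, 21, 68) = 68
G: max(67, 13, 66) = 67
H: max(84, 1, 92) = 92
E: min(68, 67, 92) = 67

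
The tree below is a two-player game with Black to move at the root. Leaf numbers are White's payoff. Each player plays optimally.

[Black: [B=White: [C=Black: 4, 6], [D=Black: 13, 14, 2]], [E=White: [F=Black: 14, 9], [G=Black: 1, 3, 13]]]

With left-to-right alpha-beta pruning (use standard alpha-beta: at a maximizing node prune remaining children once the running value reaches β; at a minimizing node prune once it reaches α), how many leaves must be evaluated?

7

C [α=-∞,β=+∞]: v=4
D [α=4,β=+∞]: v=2
B [α=-∞,β=+∞]: v=4
F [α=-∞,β=4]: v=9
E [α=-∞,β=4]: v=9 after child 1 ≥ β → β-cutoff, skip 1
Root [α=-∞,β=+∞]: v=4
Leaves evaluated: 7 of 10.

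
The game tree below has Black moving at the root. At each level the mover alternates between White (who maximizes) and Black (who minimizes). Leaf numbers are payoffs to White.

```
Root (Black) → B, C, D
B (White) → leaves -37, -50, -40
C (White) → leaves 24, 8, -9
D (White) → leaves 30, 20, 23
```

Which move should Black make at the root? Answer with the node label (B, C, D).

B (White): max(-37, -50, -40) = -37
C (White): max(24, 8, -9) = 24
D (White): max(30, 20, 23) = 30
Root (Black): min(-37, 24, 30) = -37
Black picks the child with the lowest value: B (value -37).

B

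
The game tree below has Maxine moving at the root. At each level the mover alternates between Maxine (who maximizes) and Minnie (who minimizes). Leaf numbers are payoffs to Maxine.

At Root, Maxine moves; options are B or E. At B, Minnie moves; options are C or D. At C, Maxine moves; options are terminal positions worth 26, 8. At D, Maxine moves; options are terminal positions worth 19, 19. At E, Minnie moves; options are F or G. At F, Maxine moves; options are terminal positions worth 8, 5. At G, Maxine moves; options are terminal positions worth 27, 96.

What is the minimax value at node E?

8

F: max(8, 5) = 8
G: max(27, 96) = 96
E: min(8, 96) = 8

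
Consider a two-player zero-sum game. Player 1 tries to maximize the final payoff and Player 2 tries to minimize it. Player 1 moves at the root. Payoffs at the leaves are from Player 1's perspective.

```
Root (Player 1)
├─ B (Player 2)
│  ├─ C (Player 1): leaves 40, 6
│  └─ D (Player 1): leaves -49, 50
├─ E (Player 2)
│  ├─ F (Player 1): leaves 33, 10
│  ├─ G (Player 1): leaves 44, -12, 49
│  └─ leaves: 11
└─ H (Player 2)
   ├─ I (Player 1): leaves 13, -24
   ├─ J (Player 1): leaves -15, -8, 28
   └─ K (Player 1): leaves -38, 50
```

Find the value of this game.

C (Player 1): max(40, 6) = 40
D (Player 1): max(-49, 50) = 50
B (Player 2): min(40, 50) = 40
F (Player 1): max(33, 10) = 33
G (Player 1): max(44, -12, 49) = 49
E (Player 2): min(33, 49, 11) = 11
I (Player 1): max(13, -24) = 13
J (Player 1): max(-15, -8, 28) = 28
K (Player 1): max(-38, 50) = 50
H (Player 2): min(13, 28, 50) = 13
Root (Player 1): max(40, 11, 13) = 40

40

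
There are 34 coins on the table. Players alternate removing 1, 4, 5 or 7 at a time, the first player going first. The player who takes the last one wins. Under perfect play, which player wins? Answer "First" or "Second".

Second

Positions where the player to move wins (W) vs loses (L):
i:   0  1  2  3  4  5  6  7  8  9 10 11 12 13 14 15 16 17 18 19 20 21 22 23 24 25 26 27 28 29 30 31 32 33 34
     L  W  L  W  W  W  W  W  L  W  L  W  W  W  W  W  L  W  L  W  W  W  W  W  L  W  L  W  W  W  W  W  L  W  L
Position 34 is L, so the second player wins.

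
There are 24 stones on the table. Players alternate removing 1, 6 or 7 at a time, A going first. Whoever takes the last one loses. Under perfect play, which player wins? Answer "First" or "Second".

W/L table (W = player to move can force a win):
i:   0  1  2  3  4  5  6  7  8  9 10 11 12 13 14 15 16 17 18 19 20 21 22 23 24
     W  L  W  L  W  L  W  W  W  W  W  W  W  L  W  L  W  L  W  W  W  W  W  W  W
Position 24 is W, so the first player wins.

First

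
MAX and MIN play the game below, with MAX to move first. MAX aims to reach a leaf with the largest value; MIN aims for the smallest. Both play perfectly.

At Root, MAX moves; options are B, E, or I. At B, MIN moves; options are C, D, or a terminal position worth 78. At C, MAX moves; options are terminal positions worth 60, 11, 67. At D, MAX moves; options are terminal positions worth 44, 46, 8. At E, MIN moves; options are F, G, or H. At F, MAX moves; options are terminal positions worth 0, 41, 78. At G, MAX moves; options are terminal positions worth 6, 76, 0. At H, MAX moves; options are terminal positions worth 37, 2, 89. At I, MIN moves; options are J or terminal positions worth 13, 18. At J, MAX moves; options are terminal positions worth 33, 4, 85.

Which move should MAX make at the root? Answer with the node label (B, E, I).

C (MAX): max(60, 11, 67) = 67
D (MAX): max(44, 46, 8) = 46
B (MIN): min(67, 46, 78) = 46
F (MAX): max(0, 41, 78) = 78
G (MAX): max(6, 76, 0) = 76
H (MAX): max(37, 2, 89) = 89
E (MIN): min(78, 76, 89) = 76
J (MAX): max(33, 4, 85) = 85
I (MIN): min(85, 13, 18) = 13
Root (MAX): max(46, 76, 13) = 76
MAX picks the child with the highest value: E (value 76).

E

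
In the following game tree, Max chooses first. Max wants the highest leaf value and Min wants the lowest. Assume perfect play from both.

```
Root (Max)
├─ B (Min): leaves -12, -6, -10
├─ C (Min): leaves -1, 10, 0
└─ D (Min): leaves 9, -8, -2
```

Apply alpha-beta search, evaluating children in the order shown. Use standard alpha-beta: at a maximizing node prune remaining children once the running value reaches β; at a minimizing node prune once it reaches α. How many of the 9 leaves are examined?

8

B [α=-∞,β=+∞]: v=-12
C [α=-12,β=+∞]: v=-1
D [α=-1,β=+∞]: v=-8 after child 2 ≤ α → α-cutoff, skip 1
Root [α=-∞,β=+∞]: v=-1
Leaves evaluated: 8 of 9.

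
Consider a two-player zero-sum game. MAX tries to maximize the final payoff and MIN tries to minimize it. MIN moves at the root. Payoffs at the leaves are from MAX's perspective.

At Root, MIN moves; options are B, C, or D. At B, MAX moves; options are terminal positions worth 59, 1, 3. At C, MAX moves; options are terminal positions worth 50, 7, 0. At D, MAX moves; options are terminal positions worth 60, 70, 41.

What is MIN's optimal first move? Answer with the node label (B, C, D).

C

B (MAX): max(59, 1, 3) = 59
C (MAX): max(50, 7, 0) = 50
D (MAX): max(60, 70, 41) = 70
Root (MIN): min(59, 50, 70) = 50
MIN picks the child with the lowest value: C (value 50).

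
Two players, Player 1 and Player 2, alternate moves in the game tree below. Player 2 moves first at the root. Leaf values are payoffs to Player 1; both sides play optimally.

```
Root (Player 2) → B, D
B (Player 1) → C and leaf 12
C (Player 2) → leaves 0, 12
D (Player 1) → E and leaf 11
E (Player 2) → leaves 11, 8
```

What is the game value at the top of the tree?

11

C (Player 2): min(0, 12) = 0
B (Player 1): max(0, 12) = 12
E (Player 2): min(11, 8) = 8
D (Player 1): max(8, 11) = 11
Root (Player 2): min(12, 11) = 11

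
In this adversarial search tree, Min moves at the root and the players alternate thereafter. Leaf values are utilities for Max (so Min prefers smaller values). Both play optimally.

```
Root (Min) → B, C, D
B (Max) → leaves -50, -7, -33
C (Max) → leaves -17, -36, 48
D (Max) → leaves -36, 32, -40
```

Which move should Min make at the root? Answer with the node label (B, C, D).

B (Max): max(-50, -7, -33) = -7
C (Max): max(-17, -36, 48) = 48
D (Max): max(-36, 32, -40) = 32
Root (Min): min(-7, 48, 32) = -7
Min picks the child with the lowest value: B (value -7).

B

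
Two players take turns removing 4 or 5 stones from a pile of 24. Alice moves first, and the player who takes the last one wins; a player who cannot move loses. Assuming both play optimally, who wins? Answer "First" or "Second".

Positions where the player to move wins (W) vs loses (L):
i:   0  1  2  3  4  5  6  7  8  9 10 11 12 13 14 15 16 17 18 19 20 21 22 23 24
     L  L  L  L  W  W  W  W  W  L  L  L  L  W  W  W  W  W  L  L  L  L  W  W  W
Position 24 is W, so the first player wins.

First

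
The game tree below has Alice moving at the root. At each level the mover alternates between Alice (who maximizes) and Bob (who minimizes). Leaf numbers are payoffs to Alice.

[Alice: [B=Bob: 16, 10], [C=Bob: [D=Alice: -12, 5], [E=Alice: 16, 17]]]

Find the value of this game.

10

B (Bob): min(16, 10) = 10
D (Alice): max(-12, 5) = 5
E (Alice): max(16, 17) = 17
C (Bob): min(5, 17) = 5
Root (Alice): max(10, 5) = 10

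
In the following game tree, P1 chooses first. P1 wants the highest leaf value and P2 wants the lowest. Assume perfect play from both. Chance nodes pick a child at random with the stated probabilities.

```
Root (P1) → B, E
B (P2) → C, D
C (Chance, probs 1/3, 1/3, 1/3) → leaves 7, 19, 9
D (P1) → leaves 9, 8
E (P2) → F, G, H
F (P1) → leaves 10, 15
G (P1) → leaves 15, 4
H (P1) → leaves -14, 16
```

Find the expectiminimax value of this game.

C (Chance): 1/3·7 + 1/3·19 + 1/3·9 = 11.67
D (P1): max(9, 8) = 9
B (P2): min(11.67, 9) = 9
F (P1): max(10, 15) = 15
G (P1): max(15, 4) = 15
H (P1): max(-14, 16) = 16
E (P2): min(15, 15, 16) = 15
Root (P1): max(9, 15) = 15

15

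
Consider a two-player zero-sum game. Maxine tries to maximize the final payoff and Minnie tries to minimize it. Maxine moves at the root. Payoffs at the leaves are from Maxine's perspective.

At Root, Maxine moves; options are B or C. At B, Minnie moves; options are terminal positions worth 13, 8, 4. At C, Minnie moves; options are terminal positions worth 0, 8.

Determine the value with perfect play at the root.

4

B (Minnie): min(13, 8, 4) = 4
C (Minnie): min(0, 8) = 0
Root (Maxine): max(4, 0) = 4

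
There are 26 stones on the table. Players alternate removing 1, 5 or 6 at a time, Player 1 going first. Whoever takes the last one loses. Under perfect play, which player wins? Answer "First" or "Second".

First

Mark each pile size as W (mover wins) or L (mover loses):
i:   0  1  2  3  4  5  6  7  8  9 10 11 12 13 14 15 16 17 18 19 20 21 22 23 24 25 26
     W  L  W  L  W  L  W  W  W  W  W  W  L  W  L  W  L  W  W  W  W  W  W  L  W  L  W
Position 26 is W, so the first player wins.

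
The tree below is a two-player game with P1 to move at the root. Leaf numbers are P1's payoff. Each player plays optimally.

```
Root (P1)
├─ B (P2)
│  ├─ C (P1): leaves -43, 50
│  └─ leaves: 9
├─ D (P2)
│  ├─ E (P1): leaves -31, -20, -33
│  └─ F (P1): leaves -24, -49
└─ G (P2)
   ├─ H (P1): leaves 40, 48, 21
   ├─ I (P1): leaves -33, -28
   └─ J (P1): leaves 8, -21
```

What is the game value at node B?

C: max(-43, 50) = 50
B: min(50, 9) = 9

9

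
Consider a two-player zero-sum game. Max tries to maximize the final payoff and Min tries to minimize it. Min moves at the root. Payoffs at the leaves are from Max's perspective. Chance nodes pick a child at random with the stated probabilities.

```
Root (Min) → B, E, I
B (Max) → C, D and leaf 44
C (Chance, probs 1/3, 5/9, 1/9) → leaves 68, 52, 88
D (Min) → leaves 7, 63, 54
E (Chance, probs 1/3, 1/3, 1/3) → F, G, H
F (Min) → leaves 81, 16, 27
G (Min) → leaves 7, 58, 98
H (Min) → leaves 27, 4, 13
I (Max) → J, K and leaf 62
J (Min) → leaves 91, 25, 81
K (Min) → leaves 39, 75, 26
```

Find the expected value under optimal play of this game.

9

C (Chance): 1/3·68 + 5/9·52 + 1/9·88 = 61.33
D (Min): min(7, 63, 54) = 7
B (Max): max(61.33, 7, 44) = 61.33
F (Min): min(81, 16, 27) = 16
G (Min): min(7, 58, 98) = 7
H (Min): min(27, 4, 13) = 4
E (Chance): 1/3·16 + 1/3·7 + 1/3·4 = 9
J (Min): min(91, 25, 81) = 25
K (Min): min(39, 75, 26) = 26
I (Max): max(25, 26, 62) = 62
Root (Min): min(61.33, 9, 62) = 9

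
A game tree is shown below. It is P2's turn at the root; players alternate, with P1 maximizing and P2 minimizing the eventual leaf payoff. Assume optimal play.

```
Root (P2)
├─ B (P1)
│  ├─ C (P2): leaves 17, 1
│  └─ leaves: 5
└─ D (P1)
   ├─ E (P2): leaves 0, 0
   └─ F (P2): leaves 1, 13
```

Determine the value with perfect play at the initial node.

C (P2): min(17, 1) = 1
B (P1): max(1, 5) = 5
E (P2): min(0, 0) = 0
F (P2): min(1, 13) = 1
D (P1): max(0, 1) = 1
Root (P2): min(5, 1) = 1

1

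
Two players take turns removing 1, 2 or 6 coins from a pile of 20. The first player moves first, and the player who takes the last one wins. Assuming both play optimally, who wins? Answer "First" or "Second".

First

Mark each pile size as W (mover wins) or L (mover loses):
i:   0  1  2  3  4  5  6  7  8  9 10 11 12 13 14 15 16 17 18 19 20
     L  W  W  L  W  W  W  L  W  W  L  W  W  W  L  W  W  L  W  W  W
Position 20 is W, so the first player wins.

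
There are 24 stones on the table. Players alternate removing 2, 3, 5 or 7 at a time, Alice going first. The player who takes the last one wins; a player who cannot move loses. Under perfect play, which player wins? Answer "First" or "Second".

i:   0  1  2  3  4  5  6  7  8  9 10 11 12 13 14 15 16 17 18 19 20 21 22 23 24
     L  L  W  W  W  W  W  W  W  L  L  W  W  W  W  W  W  W  L  L  W  W  W  W  W
Position 24 is W, so the first player wins.

First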